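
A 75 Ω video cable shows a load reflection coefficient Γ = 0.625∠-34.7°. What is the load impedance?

Z_L ≈ 126 − j147 Ω

Z_L = Z_0·(1 + Γ)/(1 − Γ) = 75·(1.51 − j0.356)/(0.486 + j0.356)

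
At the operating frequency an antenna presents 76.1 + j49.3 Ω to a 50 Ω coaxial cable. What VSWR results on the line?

VSWR ≈ 2.4

Γ = (Z_L − Z_0)/(Z_L + Z_0) = (26.1 + j49.3)/(126.1 + j49.3)
|Γ| = 55.8/135 = 0.412
VSWR = (1 + |Γ|)/(1 − |Γ|) = 1.41/0.588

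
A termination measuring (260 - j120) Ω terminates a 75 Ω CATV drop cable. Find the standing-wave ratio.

Γ = (Z_L − Z_0)/(Z_L + Z_0) = (185 − j120)/(335 − j120)
|Γ| = 221/356 = 0.62
VSWR = (1 + |Γ|)/(1 − |Γ|) = 1.62/0.38

VSWR ≈ 4.26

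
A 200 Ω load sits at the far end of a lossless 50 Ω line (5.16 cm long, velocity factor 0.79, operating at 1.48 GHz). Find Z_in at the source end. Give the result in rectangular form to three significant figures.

λ = v/f = 0.79·c / 1.48 GHz = 0.16 m
βl = 2π·l/λ = 2π × 0.322 = 116°
tan(βl) = tan(116°) = -2.05
Z_in = Z_0·(Z_L + jZ_0·tanβl)/(Z_0 + jZ_L·tanβl)
     = 50·(200 − j103)/(50 − j410)

Z_in ≈ 15.2 + j22.5 Ω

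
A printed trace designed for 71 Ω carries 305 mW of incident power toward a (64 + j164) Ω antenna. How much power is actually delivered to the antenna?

|Γ| = |(-7 + j164)/(135 + j164)| = 0.773
|Γ|² = 0.597
P_refl = |Γ|²·P_inc = 182 mW, P_del = (1 − |Γ|²)·P_inc = 123 mW

P_delivered ≈ 123 mW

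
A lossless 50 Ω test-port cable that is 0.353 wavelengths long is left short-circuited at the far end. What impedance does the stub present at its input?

βl = 2π × 0.353 = 127°
tan(βl) = -1.32
For a short-circuited stub, Z_in = jZ_0·tan(βl)

Z_in ≈ −j66.2 Ω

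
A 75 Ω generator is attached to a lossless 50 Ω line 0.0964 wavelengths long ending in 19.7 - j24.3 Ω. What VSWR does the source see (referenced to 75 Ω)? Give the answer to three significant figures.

VSWR ≈ 4.81

βl = 2π × 0.0964 = 34.7°
tan(βl) = 0.693
Z_in = Z_0·(Z_L + jZ_0·tanβl)/(Z_0 + jZ_L·tanβl) = 15.7 + j4.53 Ω
Γ_s = (Z_in − Z_s)/(Z_in + Z_s) = (-59.3 + j4.53)/(90.7 + j4.53), |Γ_s| = 0.656
VSWR = (1 + |Γ_s|)/(1 − |Γ_s|)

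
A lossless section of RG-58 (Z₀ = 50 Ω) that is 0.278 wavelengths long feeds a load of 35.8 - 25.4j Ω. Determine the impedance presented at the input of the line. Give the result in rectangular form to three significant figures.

Z_in ≈ 59.4 + j36.3 Ω

βl = 2π × 0.278 = 100°
tan(βl) = tan(100°) = -5.63
Z_in = Z_0·(Z_L + jZ_0·tanβl)/(Z_0 + jZ_L·tanβl)
     = 50·(35.8 − j307)/(-92.9 − j201)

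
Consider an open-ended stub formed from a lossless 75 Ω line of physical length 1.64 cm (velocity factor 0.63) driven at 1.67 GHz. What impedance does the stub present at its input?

Z_in ≈ −j58.2 Ω

λ = v/f = 0.63·c / 1.67 GHz = 0.113 m
βl = 2π·l/λ = 2π × 0.145 = 52.2°
tan(βl) = 1.29
For an open-ended stub, Z_in = −jZ_0·cot(βl) = −jZ_0/tan(βl)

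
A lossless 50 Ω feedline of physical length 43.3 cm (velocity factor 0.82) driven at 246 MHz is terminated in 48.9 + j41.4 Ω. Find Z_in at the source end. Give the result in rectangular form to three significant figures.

λ = v/f = 0.82·c / 246 MHz = 1 m
βl = 2π·l/λ = 2π × 0.433 = 156°
tan(βl) = tan(156°) = -0.448
Z_in = Z_0·(Z_L + jZ_0·tanβl)/(Z_0 + jZ_L·tanβl)
     = 50·(48.9 + j19)/(68.5 − j21.9)

Z_in ≈ 28.4 + j22.9 Ω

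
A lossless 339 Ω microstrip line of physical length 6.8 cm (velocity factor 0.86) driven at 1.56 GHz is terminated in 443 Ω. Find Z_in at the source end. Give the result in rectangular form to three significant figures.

λ = v/f = 0.86·c / 1.56 GHz = 0.165 m
βl = 2π·l/λ = 2π × 0.411 = 148°
tan(βl) = tan(148°) = -0.624
Z_in = Z_0·(Z_L + jZ_0·tanβl)/(Z_0 + jZ_L·tanβl)
     = 339·(443 − j212)/(339 − j277)

Z_in ≈ 370 + j89.9 Ω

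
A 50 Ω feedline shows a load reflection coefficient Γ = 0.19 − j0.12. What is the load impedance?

Z_L ≈ 70.8 − j17.9 Ω

Z_L = Z_0·(1 + Γ)/(1 − Γ) = 50·(1.19 − j0.12)/(0.81 + j0.12)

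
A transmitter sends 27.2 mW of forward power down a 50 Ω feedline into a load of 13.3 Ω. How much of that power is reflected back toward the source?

P_reflected ≈ 9.14 mW

Γ = (13.3 − 50)/(13.3 + 50) = -0.58
|Γ|² = 0.336
P_refl = |Γ|²·P_inc = 9.14 mW, P_del = (1 − |Γ|²)·P_inc = 18.1 mW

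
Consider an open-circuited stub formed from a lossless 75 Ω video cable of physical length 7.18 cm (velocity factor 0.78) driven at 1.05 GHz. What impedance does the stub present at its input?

Z_in ≈ +j36.6 Ω

λ = v/f = 0.78·c / 1.05 GHz = 0.223 m
βl = 2π·l/λ = 2π × 0.322 = 116°
tan(βl) = -2.05
For an open-circuited stub, Z_in = −jZ_0·cot(βl) = −jZ_0/tan(βl)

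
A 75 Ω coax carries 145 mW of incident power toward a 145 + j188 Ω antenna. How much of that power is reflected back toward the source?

P_reflected ≈ 69.7 mW

|Γ| = |(70 + j188)/(220 + j188)| = 0.693
|Γ|² = 0.481
P_refl = |Γ|²·P_inc = 69.7 mW, P_del = (1 − |Γ|²)·P_inc = 75.3 mW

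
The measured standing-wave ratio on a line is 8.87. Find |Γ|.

|Γ| ≈ 0.797

|Γ| = (S − 1)/(S + 1) = (8.87 − 1)/(8.87 + 1) = 7.87/9.87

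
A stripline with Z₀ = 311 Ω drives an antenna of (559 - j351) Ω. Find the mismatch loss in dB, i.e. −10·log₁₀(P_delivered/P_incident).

mismatch loss ≈ 1.02 dB

Γ = (248 − j351)/(870 − j351), |Γ| = 0.458
|Γ|² = 0.21, so P_del/P_inc = 1 − |Γ|² = 0.79
ML = −10·log₁₀(1 − |Γ|²)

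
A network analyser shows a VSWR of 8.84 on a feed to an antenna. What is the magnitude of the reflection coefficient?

|Γ| = (S − 1)/(S + 1) = (8.84 − 1)/(8.84 + 1) = 7.84/9.84

|Γ| ≈ 0.797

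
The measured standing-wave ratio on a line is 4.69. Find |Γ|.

|Γ| ≈ 0.649

|Γ| = (S − 1)/(S + 1) = (4.69 − 1)/(4.69 + 1) = 3.69/5.69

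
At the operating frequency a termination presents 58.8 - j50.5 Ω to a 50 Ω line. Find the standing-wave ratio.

VSWR ≈ 2.49

Γ = (Z_L − Z_0)/(Z_L + Z_0) = (8.8 − j50.5)/(108.8 − j50.5)
|Γ| = 51.3/120 = 0.427
VSWR = (1 + |Γ|)/(1 − |Γ|) = 1.43/0.573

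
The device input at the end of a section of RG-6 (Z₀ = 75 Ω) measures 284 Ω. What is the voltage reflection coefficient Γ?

Γ = (Z_L − Z_0)/(Z_L + Z_0) = (284 − 75)/(284 + 75) = 209/359

Γ = 0.582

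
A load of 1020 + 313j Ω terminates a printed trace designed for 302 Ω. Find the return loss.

RL ≈ 4.78 dB

Γ = (718 + j313)/(1322 + j313), |Γ| = 0.577
RL = −20·log₁₀|Γ| = −20·log₁₀(0.577)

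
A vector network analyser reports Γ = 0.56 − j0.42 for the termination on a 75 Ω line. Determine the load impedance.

Z_L = Z_0·(1 + Γ)/(1 − Γ) = 75·(1.56 − j0.42)/(0.44 + j0.42)

Z_L ≈ 103 − j170 Ω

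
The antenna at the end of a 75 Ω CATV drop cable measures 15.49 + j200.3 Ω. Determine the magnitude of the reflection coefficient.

Γ = (Z_L − Z_0)/(Z_L + Z_0) = (-59.51 + j200.3)/(90.49 + j200.3)
|Γ| = 209/220

|Γ| ≈ 0.951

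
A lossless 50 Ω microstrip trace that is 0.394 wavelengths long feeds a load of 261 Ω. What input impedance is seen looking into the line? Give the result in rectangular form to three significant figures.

Z_in ≈ 23.7 + j57.9 Ω

βl = 2π × 0.394 = 142°
tan(βl) = tan(142°) = -0.786
Z_in = Z_0·(Z_L + jZ_0·tanβl)/(Z_0 + jZ_L·tanβl)
     = 50·(261 − j39.3)/(50 − j205)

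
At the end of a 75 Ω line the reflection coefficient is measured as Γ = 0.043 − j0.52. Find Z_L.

Z_L ≈ 46 − j65.8 Ω

Z_L = Z_0·(1 + Γ)/(1 − Γ) = 75·(1.04 − j0.52)/(0.957 + j0.52)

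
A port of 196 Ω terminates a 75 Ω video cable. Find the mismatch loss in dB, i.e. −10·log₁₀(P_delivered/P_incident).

mismatch loss ≈ 0.966 dB

Γ = (196 − 75)/(196 + 75) = 0.446
|Γ|² = 0.199, so P_del/P_inc = 1 − |Γ|² = 0.801
ML = −10·log₁₀(1 − |Γ|²)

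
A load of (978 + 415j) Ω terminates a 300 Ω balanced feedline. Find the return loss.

Γ = (678 + j415)/(1278 + j415), |Γ| = 0.592
RL = −20·log₁₀|Γ| = −20·log₁₀(0.592)

RL ≈ 4.56 dB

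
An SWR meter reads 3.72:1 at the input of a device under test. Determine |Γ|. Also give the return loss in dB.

|Γ| ≈ 0.576; return loss ≈ 4.79 dB

|Γ| = (S − 1)/(S + 1) = (3.72 − 1)/(3.72 + 1) = 2.72/4.72
RL = −20·log₁₀|Γ| = −20·log₁₀(0.576)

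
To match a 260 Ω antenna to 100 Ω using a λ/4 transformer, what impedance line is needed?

Z_qwt ≈ 161 Ω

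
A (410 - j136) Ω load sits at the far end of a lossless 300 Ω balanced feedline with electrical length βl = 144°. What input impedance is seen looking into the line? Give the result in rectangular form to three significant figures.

Z_in ≈ 436 + j118 Ω

tan(βl) = tan(144°) = -0.727
Z_in = Z_0·(Z_L + jZ_0·tanβl)/(Z_0 + jZ_L·tanβl)
     = 300·(410 − j354)/(201 − j298)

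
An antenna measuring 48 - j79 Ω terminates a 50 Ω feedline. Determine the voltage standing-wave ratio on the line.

Γ = (Z_L − Z_0)/(Z_L + Z_0) = (-2 − j79)/(98 − j79)
|Γ| = 79/126 = 0.628
VSWR = (1 + |Γ|)/(1 − |Γ|) = 1.63/0.372

VSWR ≈ 4.37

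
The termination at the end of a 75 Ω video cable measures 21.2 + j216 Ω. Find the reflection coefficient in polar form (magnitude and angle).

Γ ≈ 0.941 ∠ 38°

Γ = (Z_L − Z_0)/(Z_L + Z_0) = (-53.8 + j216)/(96.2 + j216)
|Γ| = 223/236 = 0.941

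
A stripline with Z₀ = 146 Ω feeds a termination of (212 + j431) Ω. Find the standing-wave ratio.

VSWR ≈ 8.02

Γ = (Z_L − Z_0)/(Z_L + Z_0) = (66 + j431)/(358 + j431)
|Γ| = 436/560 = 0.778
VSWR = (1 + |Γ|)/(1 − |Γ|) = 1.78/0.222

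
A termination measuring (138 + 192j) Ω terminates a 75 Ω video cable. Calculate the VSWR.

VSWR ≈ 5.77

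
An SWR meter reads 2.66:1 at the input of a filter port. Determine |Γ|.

|Γ| = (S − 1)/(S + 1) = (2.66 − 1)/(2.66 + 1) = 1.66/3.66

|Γ| ≈ 0.454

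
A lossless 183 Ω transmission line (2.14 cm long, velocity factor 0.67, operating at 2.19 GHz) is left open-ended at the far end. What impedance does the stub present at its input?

Z_in ≈ −j19.4 Ω

λ = v/f = 0.67·c / 2.19 GHz = 0.0918 m
βl = 2π·l/λ = 2π × 0.233 = 83.9°
tan(βl) = 9.42
For an open-ended stub, Z_in = −jZ_0·cot(βl) = −jZ_0/tan(βl)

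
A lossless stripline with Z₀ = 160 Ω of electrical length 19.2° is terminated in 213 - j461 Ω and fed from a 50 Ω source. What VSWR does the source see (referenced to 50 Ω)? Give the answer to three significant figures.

VSWR ≈ 18.4

tan(βl) = 0.348
Z_in = Z_0·(Z_L + jZ_0·tanβl)/(Z_0 + jZ_L·tanβl) = 56.5 − j215 Ω
Γ_s = (Z_in − Z_s)/(Z_in + Z_s) = (6.48 − j215)/(106 − j215), |Γ_s| = 0.897
VSWR = (1 + |Γ_s|)/(1 − |Γ_s|)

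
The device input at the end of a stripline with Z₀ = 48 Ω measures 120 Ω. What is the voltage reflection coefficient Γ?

Γ = 0.429

Γ = (Z_L − Z_0)/(Z_L + Z_0) = (120 − 48)/(120 + 48) = 72/168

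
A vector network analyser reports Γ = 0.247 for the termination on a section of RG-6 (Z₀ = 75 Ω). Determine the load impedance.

Z_L ≈ 124 Ω

Z_L = Z_0·(1 + Γ)/(1 − Γ) = 75·(1.25)/(0.753)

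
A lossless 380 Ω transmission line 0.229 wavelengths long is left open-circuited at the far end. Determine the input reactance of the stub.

X_in ≈ -50.4 Ω (capacitive)

βl = 2π × 0.229 = 82.4°
tan(βl) = 7.53
For an open-circuited stub, Z_in = −jZ_0·cot(βl) = −jZ_0/tan(βl)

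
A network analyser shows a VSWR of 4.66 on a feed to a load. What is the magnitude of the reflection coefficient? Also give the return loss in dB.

|Γ| ≈ 0.647; return loss ≈ 3.79 dB

|Γ| = (S − 1)/(S + 1) = (4.66 − 1)/(4.66 + 1) = 3.66/5.66
RL = −20·log₁₀|Γ| = −20·log₁₀(0.647)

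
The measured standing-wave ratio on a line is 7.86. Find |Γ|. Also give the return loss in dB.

|Γ| = (S − 1)/(S + 1) = (7.86 − 1)/(7.86 + 1) = 6.86/8.86
RL = −20·log₁₀|Γ| = −20·log₁₀(0.774)

|Γ| ≈ 0.774; return loss ≈ 2.22 dB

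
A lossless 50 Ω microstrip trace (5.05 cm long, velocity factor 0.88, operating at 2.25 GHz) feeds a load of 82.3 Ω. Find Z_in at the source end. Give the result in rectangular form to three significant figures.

Z_in ≈ 63 + j25.1 Ω

λ = v/f = 0.88·c / 2.25 GHz = 0.117 m
βl = 2π·l/λ = 2π × 0.43 = 155°
tan(βl) = tan(155°) = -0.468
Z_in = Z_0·(Z_L + jZ_0·tanβl)/(Z_0 + jZ_L·tanβl)
     = 50·(82.3 − j23.4)/(50 − j38.5)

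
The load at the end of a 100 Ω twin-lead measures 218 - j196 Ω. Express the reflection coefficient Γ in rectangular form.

Γ ≈ 0.544 − j0.281

Γ = (Z_L − Z_0)/(Z_L + Z_0) = (118 − j196)/(318 − j196)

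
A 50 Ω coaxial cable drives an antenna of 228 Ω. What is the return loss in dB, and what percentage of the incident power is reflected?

RL ≈ 3.87 dB; 41% of incident power reflected

Γ = (228 − 50)/(228 + 50) = 0.64
RL = −20·log₁₀(0.64) = 3.87 dB
P_refl/P_inc = |Γ|² = 0.41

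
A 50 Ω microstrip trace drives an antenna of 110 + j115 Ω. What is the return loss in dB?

RL ≈ 3.63 dB

Γ = (60 + j115)/(160 + j115), |Γ| = 0.658
RL = −20·log₁₀|Γ| = −20·log₁₀(0.658)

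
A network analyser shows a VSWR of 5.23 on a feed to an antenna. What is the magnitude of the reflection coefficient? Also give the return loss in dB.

|Γ| ≈ 0.679; return loss ≈ 3.36 dB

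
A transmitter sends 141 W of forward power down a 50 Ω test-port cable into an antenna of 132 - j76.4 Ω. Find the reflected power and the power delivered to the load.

|Γ| = |(82 − j76.4)/(182 − j76.4)| = 0.568
|Γ|² = 0.322
P_refl = |Γ|²·P_inc = 45.5 W, P_del = (1 − |Γ|²)·P_inc = 95.5 W

P_reflected ≈ 45.5 W; P_delivered ≈ 95.5 W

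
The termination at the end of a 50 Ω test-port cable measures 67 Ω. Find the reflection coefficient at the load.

Γ = 0.145

Γ = (Z_L − Z_0)/(Z_L + Z_0) = (67 − 50)/(67 + 50) = 17/117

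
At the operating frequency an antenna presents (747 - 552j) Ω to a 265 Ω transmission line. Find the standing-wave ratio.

VSWR ≈ 4.49

Γ = (Z_L − Z_0)/(Z_L + Z_0) = (482 − j552)/(1012 − j552)
|Γ| = 733/1150 = 0.636
VSWR = (1 + |Γ|)/(1 − |Γ|) = 1.64/0.364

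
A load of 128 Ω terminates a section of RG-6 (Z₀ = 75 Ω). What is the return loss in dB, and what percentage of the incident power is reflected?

Γ = (128 − 75)/(128 + 75) = 0.261
RL = −20·log₁₀(0.261) = 11.7 dB
P_refl/P_inc = |Γ|² = 0.0682

RL ≈ 11.7 dB; 6.82% of incident power reflected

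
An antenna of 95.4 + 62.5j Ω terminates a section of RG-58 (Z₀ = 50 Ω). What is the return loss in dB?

Γ = (45.4 + j62.5)/(145.4 + j62.5), |Γ| = 0.488
RL = −20·log₁₀|Γ| = −20·log₁₀(0.488)

RL ≈ 6.23 dB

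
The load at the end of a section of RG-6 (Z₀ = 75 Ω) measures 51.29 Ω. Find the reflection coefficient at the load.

Γ = -0.188

Γ = (Z_L − Z_0)/(Z_L + Z_0) = (51.29 − 75)/(51.29 + 75) = -23.71/126.3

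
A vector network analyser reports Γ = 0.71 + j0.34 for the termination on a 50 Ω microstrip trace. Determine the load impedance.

Z_L = Z_0·(1 + Γ)/(1 − Γ) = 50·(1.71 + j0.34)/(0.29 − j0.34)

Z_L ≈ 95.2 + j170 Ω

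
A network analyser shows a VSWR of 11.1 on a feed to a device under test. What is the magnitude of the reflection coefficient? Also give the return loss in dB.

|Γ| = (S − 1)/(S + 1) = (11.1 − 1)/(11.1 + 1) = 10.1/12.1
RL = −20·log₁₀|Γ| = −20·log₁₀(0.835)

|Γ| ≈ 0.835; return loss ≈ 1.57 dB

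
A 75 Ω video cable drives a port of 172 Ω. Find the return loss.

RL ≈ 8.12 dB

Γ = (172 − 75)/(172 + 75) = 0.393
RL = −20·log₁₀|Γ| = −20·log₁₀(0.393)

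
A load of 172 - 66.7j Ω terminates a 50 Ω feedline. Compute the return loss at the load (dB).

RL ≈ 4.44 dB

Γ = (122 − j66.7)/(222 − j66.7), |Γ| = 0.6
RL = −20·log₁₀|Γ| = −20·log₁₀(0.6)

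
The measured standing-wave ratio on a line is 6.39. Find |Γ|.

|Γ| = (S − 1)/(S + 1) = (6.39 − 1)/(6.39 + 1) = 5.39/7.39

|Γ| ≈ 0.729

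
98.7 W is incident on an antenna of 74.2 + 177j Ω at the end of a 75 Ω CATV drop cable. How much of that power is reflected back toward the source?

P_reflected ≈ 57.7 W

|Γ| = |(-0.8 + j177)/(149.2 + j177)| = 0.765
|Γ|² = 0.585
P_refl = |Γ|²·P_inc = 57.7 W, P_del = (1 − |Γ|²)·P_inc = 41 W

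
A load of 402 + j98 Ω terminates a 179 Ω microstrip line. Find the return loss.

RL ≈ 7.67 dB

Γ = (223 + j98)/(581 + j98), |Γ| = 0.413
RL = −20·log₁₀|Γ| = −20·log₁₀(0.413)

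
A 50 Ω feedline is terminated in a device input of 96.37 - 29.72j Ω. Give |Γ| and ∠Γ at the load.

Γ = (Z_L − Z_0)/(Z_L + Z_0) = (46.37 − j29.72)/(146.4 − j29.72)
|Γ| = 55.1/149 = 0.369

Γ ≈ 0.369 ∠ -21.2°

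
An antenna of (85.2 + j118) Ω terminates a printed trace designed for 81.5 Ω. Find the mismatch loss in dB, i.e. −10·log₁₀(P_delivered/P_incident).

mismatch loss ≈ 1.77 dB

Γ = (3.7 + j118)/(166.7 + j118), |Γ| = 0.578
|Γ|² = 0.334, so P_del/P_inc = 1 − |Γ|² = 0.666
ML = −10·log₁₀(1 − |Γ|²)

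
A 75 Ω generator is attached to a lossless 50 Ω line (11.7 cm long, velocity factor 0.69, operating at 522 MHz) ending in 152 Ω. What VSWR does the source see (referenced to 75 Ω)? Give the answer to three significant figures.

VSWR ≈ 4.37

λ = v/f = 0.69·c / 522 MHz = 0.397 m
βl = 2π·l/λ = 2π × 0.295 = 106°
tan(βl) = -3.44
Z_in = Z_0·(Z_L + jZ_0·tanβl)/(Z_0 + jZ_L·tanβl) = 17.7 + j12.9 Ω
Γ_s = (Z_in − Z_s)/(Z_in + Z_s) = (-57.3 + j12.9)/(92.7 + j12.9), |Γ_s| = 0.628
VSWR = (1 + |Γ_s|)/(1 − |Γ_s|)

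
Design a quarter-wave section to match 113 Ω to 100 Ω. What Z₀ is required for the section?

Z_qwt = √(Z_0·R_L) = √(100 × 113) = √11300

Z_qwt ≈ 106 Ω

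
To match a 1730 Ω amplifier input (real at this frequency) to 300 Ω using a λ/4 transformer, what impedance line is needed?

Z_qwt = √(Z_0·R_L) = √(300 × 1730) = √519000

Z_qwt ≈ 720 Ω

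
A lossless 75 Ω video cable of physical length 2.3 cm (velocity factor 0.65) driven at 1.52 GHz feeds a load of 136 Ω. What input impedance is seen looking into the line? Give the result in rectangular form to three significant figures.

λ = v/f = 0.65·c / 1.52 GHz = 0.128 m
βl = 2π·l/λ = 2π × 0.179 = 64.5°
tan(βl) = tan(64.5°) = 2.1
Z_in = Z_0·(Z_L + jZ_0·tanβl)/(Z_0 + jZ_L·tanβl)
     = 75·(136 + j158)/(75 + j286)

Z_in ≈ 47.5 − j23.2 Ω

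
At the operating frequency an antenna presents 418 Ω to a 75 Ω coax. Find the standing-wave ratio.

For a purely resistive load, VSWR = R_L/Z_0 or Z_0/R_L (whichever > 1) = 418/75

VSWR ≈ 5.57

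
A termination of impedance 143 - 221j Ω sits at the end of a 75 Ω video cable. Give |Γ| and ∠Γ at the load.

Γ = (Z_L − Z_0)/(Z_L + Z_0) = (68 − j221)/(218 − j221)
|Γ| = 231/310 = 0.745

Γ ≈ 0.745 ∠ -27.5°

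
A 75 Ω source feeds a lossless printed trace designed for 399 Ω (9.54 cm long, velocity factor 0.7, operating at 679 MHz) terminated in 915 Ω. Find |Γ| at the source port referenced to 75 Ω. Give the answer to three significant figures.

|Γ| ≈ 0.575

λ = v/f = 0.7·c / 679 MHz = 0.309 m
βl = 2π·l/λ = 2π × 0.308 = 111°
tan(βl) = -2.6
Z_in = Z_0·(Z_L + jZ_0·tanβl)/(Z_0 + jZ_L·tanβl) = 194 + j121 Ω
Γ_s = (Z_in − Z_s)/(Z_in + Z_s) = (119 + j121)/(269 + j121), |Γ_s| = 0.575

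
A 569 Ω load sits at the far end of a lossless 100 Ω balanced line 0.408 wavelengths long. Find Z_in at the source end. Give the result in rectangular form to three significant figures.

Z_in ≈ 54.9 + j138 Ω

βl = 2π × 0.408 = 147°
tan(βl) = tan(147°) = -0.652
Z_in = Z_0·(Z_L + jZ_0·tanβl)/(Z_0 + jZ_L·tanβl)
     = 100·(569 − j65.2)/(100 − j371)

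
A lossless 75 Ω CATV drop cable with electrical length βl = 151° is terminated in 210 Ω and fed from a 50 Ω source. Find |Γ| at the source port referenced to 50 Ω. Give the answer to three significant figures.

tan(βl) = -0.554
Z_in = Z_0·(Z_L + jZ_0·tanβl)/(Z_0 + jZ_L·tanβl) = 80.5 + j83.4 Ω
Γ_s = (Z_in − Z_s)/(Z_in + Z_s) = (30.5 + j83.4)/(131 + j83.4), |Γ_s| = 0.573

|Γ| ≈ 0.573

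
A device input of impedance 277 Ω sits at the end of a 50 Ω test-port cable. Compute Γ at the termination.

Γ = (Z_L − Z_0)/(Z_L + Z_0) = (277 − 50)/(277 + 50) = 227/327

Γ = 0.694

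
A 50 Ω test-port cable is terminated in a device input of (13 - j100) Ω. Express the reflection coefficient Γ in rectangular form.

Γ ≈ 0.549 − j0.716

Γ = (Z_L − Z_0)/(Z_L + Z_0) = (-37 − j100)/(63 − j100)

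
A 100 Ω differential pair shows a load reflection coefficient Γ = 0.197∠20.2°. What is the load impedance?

Z_L ≈ 144 + j20.3 Ω

Z_L = Z_0·(1 + Γ)/(1 − Γ) = 100·(1.18 + j0.068)/(0.815 − j0.068)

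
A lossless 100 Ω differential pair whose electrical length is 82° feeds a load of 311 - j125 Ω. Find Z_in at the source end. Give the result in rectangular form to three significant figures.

tan(βl) = tan(82°) = 7.12
Z_in = Z_0·(Z_L + jZ_0·tanβl)/(Z_0 + jZ_L·tanβl)
     = 100·(311 + j587)/(989 + j2210)

Z_in ≈ 27.3 − j1.84 Ω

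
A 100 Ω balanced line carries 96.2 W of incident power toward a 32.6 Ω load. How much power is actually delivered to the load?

P_delivered ≈ 71.3 W

Γ = (32.6 − 100)/(32.6 + 100) = -0.508
|Γ|² = 0.258
P_refl = |Γ|²·P_inc = 24.9 W, P_del = (1 − |Γ|²)·P_inc = 71.3 W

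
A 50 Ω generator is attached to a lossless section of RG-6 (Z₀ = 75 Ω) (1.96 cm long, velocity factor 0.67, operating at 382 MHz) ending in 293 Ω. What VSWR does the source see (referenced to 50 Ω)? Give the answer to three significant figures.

VSWR ≈ 5.69

λ = v/f = 0.67·c / 382 MHz = 0.526 m
βl = 2π·l/λ = 2π × 0.0372 = 13.4°
tan(βl) = 0.238
Z_in = Z_0·(Z_L + jZ_0·tanβl)/(Z_0 + jZ_L·tanβl) = 166 − j137 Ω
Γ_s = (Z_in − Z_s)/(Z_in + Z_s) = (116 − j137)/(216 − j137), |Γ_s| = 0.701
VSWR = (1 + |Γ_s|)/(1 − |Γ_s|)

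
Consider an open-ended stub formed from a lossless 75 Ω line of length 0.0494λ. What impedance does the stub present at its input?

βl = 2π × 0.0494 = 17.8°
tan(βl) = 0.321
For an open-ended stub, Z_in = −jZ_0·cot(βl) = −jZ_0/tan(βl)

Z_in ≈ −j234 Ω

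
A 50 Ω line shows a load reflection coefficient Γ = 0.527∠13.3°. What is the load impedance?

Z_L ≈ 143 + j48.1 Ω

Z_L = Z_0·(1 + Γ)/(1 − Γ) = 50·(1.51 + j0.121)/(0.487 − j0.121)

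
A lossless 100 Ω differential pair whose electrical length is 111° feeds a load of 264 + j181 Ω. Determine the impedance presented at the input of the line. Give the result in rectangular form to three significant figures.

tan(βl) = tan(111°) = -2.61
Z_in = Z_0·(Z_L + jZ_0·tanβl)/(Z_0 + jZ_L·tanβl)
     = 100·(264 − j79.5)/(572 − j688)

Z_in ≈ 25.7 + j17 Ω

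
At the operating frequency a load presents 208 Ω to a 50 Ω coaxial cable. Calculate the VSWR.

Γ = (208 − 50)/(208 + 50) = 0.612
VSWR = (1 + 0.612)/(1 − 0.612)

VSWR ≈ 4.16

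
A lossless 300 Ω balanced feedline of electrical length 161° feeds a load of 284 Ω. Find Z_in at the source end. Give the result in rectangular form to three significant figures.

Z_in ≈ 287 − j9.69 Ω

tan(βl) = tan(161°) = -0.344
Z_in = Z_0·(Z_L + jZ_0·tanβl)/(Z_0 + jZ_L·tanβl)
     = 300·(284 − j103)/(300 − j97.8)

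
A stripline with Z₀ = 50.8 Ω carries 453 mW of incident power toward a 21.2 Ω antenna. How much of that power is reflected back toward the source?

Γ = (21.2 − 50.8)/(21.2 + 50.8) = -0.411
|Γ|² = 0.169
P_refl = |Γ|²·P_inc = 76.6 mW, P_del = (1 − |Γ|²)·P_inc = 376 mW

P_reflected ≈ 76.6 mW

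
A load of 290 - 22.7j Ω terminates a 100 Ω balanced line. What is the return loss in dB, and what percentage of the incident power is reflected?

RL ≈ 6.2 dB; 24% of incident power reflected

Γ = (190 − j22.7)/(390 − j22.7), |Γ| = 0.49
RL = −20·log₁₀(0.49) = 6.2 dB
P_refl/P_inc = |Γ|² = 0.24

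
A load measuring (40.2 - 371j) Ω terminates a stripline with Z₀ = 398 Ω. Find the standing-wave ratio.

Γ = (Z_L − Z_0)/(Z_L + Z_0) = (-357.8 − j371)/(438.2 − j371)
|Γ| = 515/574 = 0.898
VSWR = (1 + |Γ|)/(1 − |Γ|) = 1.9/0.102

VSWR ≈ 18.6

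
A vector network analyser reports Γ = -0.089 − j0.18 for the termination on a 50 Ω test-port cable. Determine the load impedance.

Z_L = Z_0·(1 + Γ)/(1 − Γ) = 50·(0.911 − j0.18)/(1.09 + j0.18)

Z_L ≈ 39.4 − j14.8 Ω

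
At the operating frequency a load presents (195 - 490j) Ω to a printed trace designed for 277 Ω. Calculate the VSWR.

VSWR ≈ 6.41

Γ = (Z_L − Z_0)/(Z_L + Z_0) = (-82 − j490)/(472 − j490)
|Γ| = 497/680 = 0.73
VSWR = (1 + |Γ|)/(1 − |Γ|) = 1.73/0.27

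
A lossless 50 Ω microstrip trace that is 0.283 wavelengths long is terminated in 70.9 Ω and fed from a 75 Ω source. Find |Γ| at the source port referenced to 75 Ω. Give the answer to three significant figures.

βl = 2π × 0.283 = 102°
tan(βl) = -4.75
Z_in = Z_0·(Z_L + jZ_0·tanβl)/(Z_0 + jZ_L·tanβl) = 36 + j5.17 Ω
Γ_s = (Z_in − Z_s)/(Z_in + Z_s) = (-39 + j5.17)/(111 + j5.17), |Γ_s| = 0.354

|Γ| ≈ 0.354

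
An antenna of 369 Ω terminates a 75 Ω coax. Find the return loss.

Γ = (369 − 75)/(369 + 75) = 0.662
RL = −20·log₁₀|Γ| = −20·log₁₀(0.662)

RL ≈ 3.58 dB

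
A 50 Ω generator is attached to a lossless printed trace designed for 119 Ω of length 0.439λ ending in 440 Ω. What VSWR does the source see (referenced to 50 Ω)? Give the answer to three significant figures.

VSWR ≈ 7.85

βl = 2π × 0.439 = 158°
tan(βl) = -0.403
Z_in = Z_0·(Z_L + jZ_0·tanβl)/(Z_0 + jZ_L·tanβl) = 159 + j189 Ω
Γ_s = (Z_in − Z_s)/(Z_in + Z_s) = (109 + j189)/(209 + j189), |Γ_s| = 0.774
VSWR = (1 + |Γ_s|)/(1 − |Γ_s|)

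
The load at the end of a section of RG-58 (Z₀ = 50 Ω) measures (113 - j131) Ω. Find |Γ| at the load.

|Γ| ≈ 0.695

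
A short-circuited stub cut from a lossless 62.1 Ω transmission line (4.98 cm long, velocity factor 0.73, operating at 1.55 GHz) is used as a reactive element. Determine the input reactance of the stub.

X_in ≈ -82.7 Ω (capacitive)

λ = v/f = 0.73·c / 1.55 GHz = 0.141 m
βl = 2π·l/λ = 2π × 0.352 = 127°
tan(βl) = -1.33
For a short-circuited stub, Z_in = jZ_0·tan(βl)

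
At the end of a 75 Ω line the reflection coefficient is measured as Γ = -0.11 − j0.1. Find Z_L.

Z_L = Z_0·(1 + Γ)/(1 − Γ) = 75·(0.89 − j0.1)/(1.11 + j0.1)

Z_L ≈ 59 − j12.1 Ω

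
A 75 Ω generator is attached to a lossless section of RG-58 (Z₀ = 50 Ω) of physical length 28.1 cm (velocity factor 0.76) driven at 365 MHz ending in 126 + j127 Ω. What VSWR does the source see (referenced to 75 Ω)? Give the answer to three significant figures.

λ = v/f = 0.76·c / 365 MHz = 0.625 m
βl = 2π·l/λ = 2π × 0.45 = 162°
tan(βl) = -0.326
Z_in = Z_0·(Z_L + jZ_0·tanβl)/(Z_0 + jZ_L·tanβl) = 34.7 + j76.2 Ω
Γ_s = (Z_in − Z_s)/(Z_in + Z_s) = (-40.3 + j76.2)/(110 + j76.2), |Γ_s| = 0.645
VSWR = (1 + |Γ_s|)/(1 − |Γ_s|)

VSWR ≈ 4.64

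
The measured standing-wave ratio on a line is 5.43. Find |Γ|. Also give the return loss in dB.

|Γ| ≈ 0.689; return loss ≈ 3.24 dB

|Γ| = (S − 1)/(S + 1) = (5.43 − 1)/(5.43 + 1) = 4.43/6.43
RL = −20·log₁₀|Γ| = −20·log₁₀(0.689)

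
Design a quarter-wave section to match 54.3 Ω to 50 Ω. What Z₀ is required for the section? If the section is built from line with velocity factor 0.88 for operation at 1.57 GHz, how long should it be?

Z_qwt = √(Z_0·R_L) = √(50 × 54.3) = √2715
λ = 0.88·c/f = 0.168 m, so l = λ/4 = 0.042 m

Z_qwt ≈ 52.1 Ω; length ≈ 4.2 cm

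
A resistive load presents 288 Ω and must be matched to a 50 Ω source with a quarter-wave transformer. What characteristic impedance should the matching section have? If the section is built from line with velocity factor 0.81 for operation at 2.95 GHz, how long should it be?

Z_qwt = √(Z_0·R_L) = √(50 × 288) = √14400
λ = 0.81·c/f = 0.0824 m, so l = λ/4 = 0.0206 m

Z_qwt ≈ 120 Ω; length ≈ 2.06 cm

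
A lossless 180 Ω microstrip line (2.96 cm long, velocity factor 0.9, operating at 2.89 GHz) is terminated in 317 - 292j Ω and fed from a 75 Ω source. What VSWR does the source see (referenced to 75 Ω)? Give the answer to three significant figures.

VSWR ≈ 4.75

λ = v/f = 0.9·c / 2.89 GHz = 0.0934 m
βl = 2π·l/λ = 2π × 0.317 = 114°
tan(βl) = -2.24
Z_in = Z_0·(Z_L + jZ_0·tanβl)/(Z_0 + jZ_L·tanβl) = 84.8 + j137 Ω
Γ_s = (Z_in − Z_s)/(Z_in + Z_s) = (9.79 + j137)/(160 + j137), |Γ_s| = 0.652
VSWR = (1 + |Γ_s|)/(1 − |Γ_s|)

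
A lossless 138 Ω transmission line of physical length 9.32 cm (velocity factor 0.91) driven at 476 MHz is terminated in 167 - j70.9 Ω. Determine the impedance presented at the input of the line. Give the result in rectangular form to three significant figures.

λ = v/f = 0.91·c / 476 MHz = 0.574 m
βl = 2π·l/λ = 2π × 0.163 = 58.5°
tan(βl) = tan(58.5°) = 1.63
Z_in = Z_0·(Z_L + jZ_0·tanβl)/(Z_0 + jZ_L·tanβl)
     = 138·(167 + j154)/(254 + j273)

Z_in ≈ 84 − j6.34 Ω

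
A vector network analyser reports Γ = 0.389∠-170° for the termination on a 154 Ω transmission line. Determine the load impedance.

Z_L = Z_0·(1 + Γ)/(1 − Γ) = 154·(0.617 − j0.0675)/(1.38 + j0.0675)

Z_L ≈ 68.2 − j10.9 Ω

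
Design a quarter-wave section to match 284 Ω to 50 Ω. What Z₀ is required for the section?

Z_qwt ≈ 119 Ω

Z_qwt = √(Z_0·R_L) = √(50 × 284) = √14200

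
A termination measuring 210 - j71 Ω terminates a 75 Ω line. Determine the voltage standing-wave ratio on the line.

Γ = (Z_L − Z_0)/(Z_L + Z_0) = (135 − j71)/(285 − j71)
|Γ| = 153/294 = 0.519
VSWR = (1 + |Γ|)/(1 − |Γ|) = 1.52/0.481

VSWR ≈ 3.16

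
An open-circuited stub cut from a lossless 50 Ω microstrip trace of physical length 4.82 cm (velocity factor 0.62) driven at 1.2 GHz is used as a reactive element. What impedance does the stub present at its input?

Z_in ≈ +j20.1 Ω

λ = v/f = 0.62·c / 1.2 GHz = 0.155 m
βl = 2π·l/λ = 2π × 0.311 = 112°
tan(βl) = -2.48
For an open-circuited stub, Z_in = −jZ_0·cot(βl) = −jZ_0/tan(βl)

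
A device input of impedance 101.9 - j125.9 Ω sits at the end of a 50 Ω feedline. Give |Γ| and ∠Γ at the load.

Γ = (Z_L − Z_0)/(Z_L + Z_0) = (51.9 − j125.9)/(151.9 − j125.9)
|Γ| = 136/197 = 0.69

Γ ≈ 0.69 ∠ -27.9°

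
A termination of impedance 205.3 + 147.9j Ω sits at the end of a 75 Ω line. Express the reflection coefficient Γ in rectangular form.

Γ ≈ 0.581 + j0.221

Γ = (Z_L − Z_0)/(Z_L + Z_0) = (130.3 + j147.9)/(280.3 + j147.9)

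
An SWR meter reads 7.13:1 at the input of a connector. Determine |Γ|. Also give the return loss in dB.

|Γ| ≈ 0.754; return loss ≈ 2.45 dB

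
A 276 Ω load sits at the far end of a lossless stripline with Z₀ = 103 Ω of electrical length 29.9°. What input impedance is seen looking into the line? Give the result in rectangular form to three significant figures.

tan(βl) = tan(29.9°) = 0.575
Z_in = Z_0·(Z_L + jZ_0·tanβl)/(Z_0 + jZ_L·tanβl)
     = 103·(276 + j59.2)/(103 + j159)

Z_in ≈ 109 − j108 Ω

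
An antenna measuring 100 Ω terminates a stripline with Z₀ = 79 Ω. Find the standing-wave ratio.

VSWR ≈ 1.27

For a purely resistive load, VSWR = R_L/Z_0 or Z_0/R_L (whichever > 1) = 100/79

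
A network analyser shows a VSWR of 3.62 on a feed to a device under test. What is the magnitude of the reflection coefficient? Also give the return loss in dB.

|Γ| = (S − 1)/(S + 1) = (3.62 − 1)/(3.62 + 1) = 2.62/4.62
RL = −20·log₁₀|Γ| = −20·log₁₀(0.567)

|Γ| ≈ 0.567; return loss ≈ 4.93 dB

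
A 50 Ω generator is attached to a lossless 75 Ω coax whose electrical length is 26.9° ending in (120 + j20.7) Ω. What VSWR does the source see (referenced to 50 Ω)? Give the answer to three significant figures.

tan(βl) = 0.507
Z_in = Z_0·(Z_L + jZ_0·tanβl)/(Z_0 + jZ_L·tanβl) = 108 − j33.5 Ω
Γ_s = (Z_in − Z_s)/(Z_in + Z_s) = (57.9 − j33.5)/(158 − j33.5), |Γ_s| = 0.414
VSWR = (1 + |Γ_s|)/(1 − |Γ_s|)

VSWR ≈ 2.42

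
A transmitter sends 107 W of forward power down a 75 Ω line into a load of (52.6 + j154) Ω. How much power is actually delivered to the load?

P_delivered ≈ 42.2 W

|Γ| = |(-22.4 + j154)/(127.6 + j154)| = 0.778
|Γ|² = 0.605
P_refl = |Γ|²·P_inc = 64.8 W, P_del = (1 − |Γ|²)·P_inc = 42.2 W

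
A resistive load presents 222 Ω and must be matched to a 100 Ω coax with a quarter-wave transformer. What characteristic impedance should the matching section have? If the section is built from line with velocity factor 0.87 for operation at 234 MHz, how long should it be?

Z_qwt ≈ 149 Ω; length ≈ 27.9 cm

Z_qwt = √(Z_0·R_L) = √(100 × 222) = √22200
λ = 0.87·c/f = 1.12 m, so l = λ/4 = 0.279 m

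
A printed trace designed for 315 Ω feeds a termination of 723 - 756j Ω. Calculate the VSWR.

VSWR ≈ 5.04

Γ = (Z_L − Z_0)/(Z_L + Z_0) = (408 − j756)/(1038 − j756)
|Γ| = 859/1280 = 0.669
VSWR = (1 + |Γ|)/(1 − |Γ|) = 1.67/0.331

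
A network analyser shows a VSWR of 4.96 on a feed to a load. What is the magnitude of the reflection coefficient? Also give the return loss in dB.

|Γ| = (S − 1)/(S + 1) = (4.96 − 1)/(4.96 + 1) = 3.96/5.96
RL = −20·log₁₀|Γ| = −20·log₁₀(0.664)

|Γ| ≈ 0.664; return loss ≈ 3.55 dB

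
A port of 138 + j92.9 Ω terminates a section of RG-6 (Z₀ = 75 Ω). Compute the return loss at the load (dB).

RL ≈ 6.32 dB

Γ = (63 + j92.9)/(213 + j92.9), |Γ| = 0.483
RL = −20·log₁₀|Γ| = −20·log₁₀(0.483)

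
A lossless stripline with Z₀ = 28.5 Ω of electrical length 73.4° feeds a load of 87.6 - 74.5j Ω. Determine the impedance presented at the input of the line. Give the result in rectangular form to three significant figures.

Z_in ≈ 5.32 − j3.46 Ω

tan(βl) = tan(73.4°) = 3.35
Z_in = Z_0·(Z_L + jZ_0·tanβl)/(Z_0 + jZ_L·tanβl)
     = 28.5·(87.6 + j21.1)/(278 + j294)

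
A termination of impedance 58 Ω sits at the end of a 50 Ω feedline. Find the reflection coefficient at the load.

Γ = 0.0741

Γ = (Z_L − Z_0)/(Z_L + Z_0) = (58 − 50)/(58 + 50) = 8/108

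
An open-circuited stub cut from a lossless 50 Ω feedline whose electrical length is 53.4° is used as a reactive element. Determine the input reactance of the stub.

X_in ≈ -37.1 Ω (capacitive)

tan(βl) = 1.35
For an open-circuited stub, Z_in = −jZ_0·cot(βl) = −jZ_0/tan(βl)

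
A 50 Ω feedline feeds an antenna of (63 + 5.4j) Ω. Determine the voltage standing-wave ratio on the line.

VSWR ≈ 1.28

Γ = (Z_L − Z_0)/(Z_L + Z_0) = (13 + j5.4)/(113 + j5.4)
|Γ| = 14.1/113 = 0.124
VSWR = (1 + |Γ|)/(1 − |Γ|) = 1.12/0.876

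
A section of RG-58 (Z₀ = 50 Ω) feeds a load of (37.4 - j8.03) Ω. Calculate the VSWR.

VSWR ≈ 1.41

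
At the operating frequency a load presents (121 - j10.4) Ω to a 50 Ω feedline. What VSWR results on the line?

Γ = (Z_L − Z_0)/(Z_L + Z_0) = (71 − j10.4)/(171 − j10.4)
|Γ| = 71.8/171 = 0.419
VSWR = (1 + |Γ|)/(1 − |Γ|) = 1.42/0.581

VSWR ≈ 2.44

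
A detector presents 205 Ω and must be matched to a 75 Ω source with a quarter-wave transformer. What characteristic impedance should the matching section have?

Z_qwt ≈ 124 Ω

Z_qwt = √(Z_0·R_L) = √(75 × 205) = √15380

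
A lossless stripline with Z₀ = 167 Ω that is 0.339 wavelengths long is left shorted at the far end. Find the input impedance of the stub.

Z_in ≈ −j267 Ω

βl = 2π × 0.339 = 122°
tan(βl) = -1.6
For a shorted stub, Z_in = jZ_0·tan(βl)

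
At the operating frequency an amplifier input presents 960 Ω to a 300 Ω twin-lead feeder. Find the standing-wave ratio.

VSWR ≈ 3.2

Γ = (960 − 300)/(960 + 300) = 0.524
VSWR = (1 + 0.524)/(1 − 0.524)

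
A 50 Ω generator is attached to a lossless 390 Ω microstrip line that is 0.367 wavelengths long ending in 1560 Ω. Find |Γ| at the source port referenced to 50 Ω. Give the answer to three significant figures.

|Γ| ≈ 0.878

βl = 2π × 0.367 = 132°
tan(βl) = -1.11
Z_in = Z_0·(Z_L + jZ_0·tanβl)/(Z_0 + jZ_L·tanβl) = 169 + j315 Ω
Γ_s = (Z_in − Z_s)/(Z_in + Z_s) = (119 + j315)/(219 + j315), |Γ_s| = 0.878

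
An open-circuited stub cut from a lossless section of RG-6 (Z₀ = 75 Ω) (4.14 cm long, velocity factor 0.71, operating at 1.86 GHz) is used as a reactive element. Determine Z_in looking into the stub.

λ = v/f = 0.71·c / 1.86 GHz = 0.115 m
βl = 2π·l/λ = 2π × 0.362 = 130°
tan(βl) = -1.19
For an open-circuited stub, Z_in = −jZ_0·cot(βl) = −jZ_0/tan(βl)

Z_in ≈ +j63.3 Ω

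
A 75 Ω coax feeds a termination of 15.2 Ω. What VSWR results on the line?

VSWR ≈ 4.93

Γ = (15.2 − 75)/(15.2 + 75) = -0.663
VSWR = (1 + 0.663)/(1 − 0.663)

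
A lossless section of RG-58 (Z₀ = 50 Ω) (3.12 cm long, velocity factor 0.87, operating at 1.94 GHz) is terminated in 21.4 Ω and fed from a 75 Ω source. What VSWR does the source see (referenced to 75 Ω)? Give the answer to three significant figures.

λ = v/f = 0.87·c / 1.94 GHz = 0.135 m
βl = 2π·l/λ = 2π × 0.232 = 83.5°
tan(βl) = 8.76
Z_in = Z_0·(Z_L + jZ_0·tanβl)/(Z_0 + jZ_L·tanβl) = 110 + j23.8 Ω
Γ_s = (Z_in − Z_s)/(Z_in + Z_s) = (35.5 + j23.8)/(185 + j23.8), |Γ_s| = 0.228
VSWR = (1 + |Γ_s|)/(1 − |Γ_s|)

VSWR ≈ 1.59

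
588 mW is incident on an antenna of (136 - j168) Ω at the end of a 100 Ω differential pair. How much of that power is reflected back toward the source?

P_reflected ≈ 207 mW

|Γ| = |(36 − j168)/(236 − j168)| = 0.593
|Γ|² = 0.352
P_refl = |Γ|²·P_inc = 207 mW, P_del = (1 − |Γ|²)·P_inc = 381 mW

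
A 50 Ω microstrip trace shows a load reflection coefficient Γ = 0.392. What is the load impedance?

Z_L = Z_0·(1 + Γ)/(1 − Γ) = 50·(1.39)/(0.608)

Z_L ≈ 114 Ω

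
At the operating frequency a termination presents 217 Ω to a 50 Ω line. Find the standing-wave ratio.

Γ = (217 − 50)/(217 + 50) = 0.625
VSWR = (1 + 0.625)/(1 − 0.625)

VSWR ≈ 4.34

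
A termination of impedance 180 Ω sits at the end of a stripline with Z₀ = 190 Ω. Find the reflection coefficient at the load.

Γ = -0.027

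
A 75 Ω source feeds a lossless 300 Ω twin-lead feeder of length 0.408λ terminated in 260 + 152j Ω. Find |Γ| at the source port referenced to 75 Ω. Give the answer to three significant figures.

|Γ| ≈ 0.433

βl = 2π × 0.408 = 147°
tan(βl) = -0.652
Z_in = Z_0·(Z_L + jZ_0·tanβl)/(Z_0 + jZ_L·tanβl) = 177 + j42.5 Ω
Γ_s = (Z_in − Z_s)/(Z_in + Z_s) = (102 + j42.5)/(252 + j42.5), |Γ_s| = 0.433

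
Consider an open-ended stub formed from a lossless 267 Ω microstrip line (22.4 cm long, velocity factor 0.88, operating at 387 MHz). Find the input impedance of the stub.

λ = v/f = 0.88·c / 387 MHz = 0.682 m
βl = 2π·l/λ = 2π × 0.328 = 118°
tan(βl) = -1.86
For an open-ended stub, Z_in = −jZ_0·cot(βl) = −jZ_0/tan(βl)

Z_in ≈ +j143 Ω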